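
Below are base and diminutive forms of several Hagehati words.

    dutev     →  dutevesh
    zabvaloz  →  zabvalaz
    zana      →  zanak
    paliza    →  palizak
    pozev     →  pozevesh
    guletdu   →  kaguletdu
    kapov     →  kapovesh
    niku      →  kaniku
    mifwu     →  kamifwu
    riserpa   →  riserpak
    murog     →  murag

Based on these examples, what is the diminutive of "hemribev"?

kapov and murog both have last vowel 'o' yet inflect differently (kapovesh, murag), so the last vowel is not what conditions the rule; the final letter is.
"hemribev" ends in -v. The stems ending in -v (pozev → pozevesh, kapov → kapovesh, dutev → dutevesh) add -esh.
The other patterns: stems ending in -u add the prefix ka-; stems ending in -a drop the final letter and add -ak; stems ending in -g or -z change the last vowel to 'a'.
So hemribev → hemribevesh.

hemribevesh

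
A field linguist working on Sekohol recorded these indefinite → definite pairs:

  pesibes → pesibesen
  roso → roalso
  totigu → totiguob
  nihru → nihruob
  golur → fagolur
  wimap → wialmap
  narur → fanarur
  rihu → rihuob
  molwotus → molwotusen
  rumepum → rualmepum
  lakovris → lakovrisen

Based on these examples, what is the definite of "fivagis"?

fivagisen

narur and molwotus both have last vowel 'u' yet inflect differently (fanarur, molwotusen), so the last vowel is not what conditions the rule; the final letter is.
"fivagis" ends in -s. The stems ending in -s (molwotus → molwotusen, lakovris → lakovrisen, pesibes → pesibesen) add -en.
The other patterns: stems ending in -r add the prefix fa-; stems ending in -u add -ob; stems ending in -m, -o or -p insert -al- after the first vowel.
So fivagis → fivagisen.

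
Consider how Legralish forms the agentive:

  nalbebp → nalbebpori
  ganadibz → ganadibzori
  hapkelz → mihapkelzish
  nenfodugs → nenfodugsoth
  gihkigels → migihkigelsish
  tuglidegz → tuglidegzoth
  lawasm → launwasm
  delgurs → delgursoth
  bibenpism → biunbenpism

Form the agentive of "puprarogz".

"puprarogz" has second-to-last letter 'g'. The stems whose second-to-last letter is 'g' (tuglidegz → tuglidegzoth, nenfodugs → nenfodugsoth) add -oth.
So puprarogz → puprarogzoth.

puprarogzoth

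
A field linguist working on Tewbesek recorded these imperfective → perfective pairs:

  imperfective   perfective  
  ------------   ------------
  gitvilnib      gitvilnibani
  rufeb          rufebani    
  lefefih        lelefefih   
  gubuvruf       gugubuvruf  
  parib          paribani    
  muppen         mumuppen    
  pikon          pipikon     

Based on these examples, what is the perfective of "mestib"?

rufeb and muppen both have last vowel 'e' yet inflect differently (rufebani, mumuppen), so the last vowel is not what conditions the rule; the final letter is.
"mestib" ends in -b. The stems ending in -b (parib → paribani, rufeb → rufebani, gitvilnib → gitvilnibani) add -ani.
The other pattern: stems ending in -f, -h or -n repeat the first consonant+vowel as a prefix.
So mestib → mestibani.

mestibani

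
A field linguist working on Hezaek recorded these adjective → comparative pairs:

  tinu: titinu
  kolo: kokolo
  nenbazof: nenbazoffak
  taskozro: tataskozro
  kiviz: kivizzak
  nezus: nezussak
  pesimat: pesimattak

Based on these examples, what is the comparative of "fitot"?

nezus and tinu both have last vowel 'u' yet inflect differently (nezussak, titinu), so the last vowel is not what conditions the rule; whether the stem ends in a vowel or a consonant is.
"fitot" ends in a consonant. The stems ending in a consonant (pesimat → pesimattak, kiviz → kivizzak, nezus → nezussak) double the final consonant and add -ak.
So fitot → fitottak.

fitottak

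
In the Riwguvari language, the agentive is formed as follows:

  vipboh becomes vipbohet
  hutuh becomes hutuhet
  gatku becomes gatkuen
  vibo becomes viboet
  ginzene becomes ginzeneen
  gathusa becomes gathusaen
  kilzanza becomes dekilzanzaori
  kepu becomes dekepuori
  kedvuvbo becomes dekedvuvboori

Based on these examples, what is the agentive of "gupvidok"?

gupvidoken

kilzanza and gathusa both end in -a yet inflect differently (dekilzanzaori, gathusaen), so the final letter is not what conditions the rule; the first letter is.
"gupvidok" begins with g-. The stems beginning with g- (ginzene → ginzeneen, gathusa → gathusaen, gatku → gatkuen) add -en.
So gupvidok → gupvidoken.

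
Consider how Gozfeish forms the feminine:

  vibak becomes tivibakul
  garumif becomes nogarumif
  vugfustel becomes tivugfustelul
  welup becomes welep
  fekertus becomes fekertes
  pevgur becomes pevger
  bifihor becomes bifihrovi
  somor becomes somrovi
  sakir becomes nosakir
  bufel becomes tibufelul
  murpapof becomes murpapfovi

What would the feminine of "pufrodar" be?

"pufrodar" has last vowel 'a'. The one such stem in the data (vibak → tivibakul) adds ti- … -ul around the stem, so the same rule applies.
The other patterns: stems whose last vowel is 'o' delete the last vowel and add -ovi; stems whose last vowel is 'i' add the prefix no-; stems whose last vowel is 'u' change the last vowel to 'e'.
So pufrodar → tipufrodarul.

tipufrodarul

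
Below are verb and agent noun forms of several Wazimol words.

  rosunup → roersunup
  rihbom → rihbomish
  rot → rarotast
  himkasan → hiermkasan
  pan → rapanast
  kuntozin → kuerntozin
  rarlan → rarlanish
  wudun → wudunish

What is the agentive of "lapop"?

lapopish

pan and rarlan both end in -n yet inflect differently (rapanast, rarlanish), so the final letter is not what conditions the rule; the number of vowels is.
"lapop" has 2 vowels. The stems with 2 vowels (rarlan → rarlanish, rihbom → rihbomish, wudun → wudunish) add -ish.
So lapop → lapopish.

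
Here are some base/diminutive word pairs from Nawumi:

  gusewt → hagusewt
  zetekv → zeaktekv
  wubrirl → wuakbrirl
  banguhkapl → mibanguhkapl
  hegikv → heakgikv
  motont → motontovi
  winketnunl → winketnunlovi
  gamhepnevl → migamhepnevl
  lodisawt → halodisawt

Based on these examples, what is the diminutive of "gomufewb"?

motont and lodisawt both end in -t yet inflect differently (motontovi, halodisawt), so the final letter is not what conditions the rule; the second-to-last letter is.
"gomufewb" has second-to-last letter 'w'. The stems whose second-to-last letter is 'w' (lodisawt → halodisawt, gusewt → hagusewt) add the prefix ha-.
So gomufewb → hagomufewb.

hagomufewb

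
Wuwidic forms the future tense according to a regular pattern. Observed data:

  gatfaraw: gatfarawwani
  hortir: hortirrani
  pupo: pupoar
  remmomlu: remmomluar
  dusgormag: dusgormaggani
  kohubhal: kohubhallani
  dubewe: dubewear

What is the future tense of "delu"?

dubewe and dusgormag both begin with d- yet inflect differently (dubewear, dusgormaggani), so the first letter is not what conditions the rule; whether the stem ends in a vowel or a consonant is.
"delu" ends in a vowel. The stems ending in a vowel (pupo → pupoar, remmomlu → remmomluar, dubewe → dubewear) add -ar.
The other pattern: stems ending in a consonant double the final consonant and add -ani.
So delu → deluar.

deluar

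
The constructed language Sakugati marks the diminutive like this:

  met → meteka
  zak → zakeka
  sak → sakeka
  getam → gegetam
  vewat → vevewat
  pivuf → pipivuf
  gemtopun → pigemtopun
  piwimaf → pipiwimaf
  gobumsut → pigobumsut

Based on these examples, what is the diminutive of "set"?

seteka

met and vewat both end in -t yet inflect differently (meteka, vevewat), so the final letter is not what conditions the rule; the number of vowels is.
"set" has 1 vowel. The stems with 1 vowel (met → meteka, zak → zakeka, sak → sakeka) add -eka.
The other patterns: stems with 2 vowels repeat the first consonant+vowel as a prefix; stems with 3 vowels add the prefix pi-.
So set → seteka.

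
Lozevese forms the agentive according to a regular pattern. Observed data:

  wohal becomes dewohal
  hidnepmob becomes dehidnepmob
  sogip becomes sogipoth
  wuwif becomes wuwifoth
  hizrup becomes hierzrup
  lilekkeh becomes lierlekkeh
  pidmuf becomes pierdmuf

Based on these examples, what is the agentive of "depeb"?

sogip and hizrup both end in -p yet inflect differently (sogipoth, hierzrup), so the final letter is not what conditions the rule; the last vowel is.
"depeb" has last vowel 'e'. The one such stem in the data (lilekkeh → lierlekkeh) inserts -er- after the first vowel (as do hizrup, pidmuf), so the same rule applies.
So depeb → deerpeb.

deerpeb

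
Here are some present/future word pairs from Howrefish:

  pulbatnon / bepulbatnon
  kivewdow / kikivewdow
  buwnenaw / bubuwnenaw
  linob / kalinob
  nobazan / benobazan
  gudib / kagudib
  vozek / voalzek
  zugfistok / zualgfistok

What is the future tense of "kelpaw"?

kivewdow and linob both have last vowel 'o' yet inflect differently (kikivewdow, kalinob), so the last vowel is not what conditions the rule; the final letter is.
"kelpaw" ends in -w. The stems ending in -w (buwnenaw → bubuwnenaw, kivewdow → kikivewdow) repeat the first consonant+vowel as a prefix.
So kelpaw → kekelpaw.

kekelpaw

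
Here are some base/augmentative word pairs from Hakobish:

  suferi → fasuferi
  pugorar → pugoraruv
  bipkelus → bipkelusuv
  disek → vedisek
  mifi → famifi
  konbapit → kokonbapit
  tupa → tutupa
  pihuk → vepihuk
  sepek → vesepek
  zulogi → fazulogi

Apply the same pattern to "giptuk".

"giptuk" ends in -k. The stems ending in -k (sepek → vesepek, disek → vedisek, pihuk → vepihuk) add the prefix ve-.
So giptuk → vegiptuk.

vegiptuk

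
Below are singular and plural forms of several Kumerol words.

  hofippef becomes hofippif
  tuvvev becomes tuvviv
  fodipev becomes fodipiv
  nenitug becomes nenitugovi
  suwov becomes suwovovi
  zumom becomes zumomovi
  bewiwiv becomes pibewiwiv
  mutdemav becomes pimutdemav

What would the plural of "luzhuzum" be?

luzhuzumovi

"luzhuzum" has last vowel 'u'. The one such stem in the data (nenitug → nenitugovi) adds -ovi, so the same rule applies.
So luzhuzum → luzhuzumovi.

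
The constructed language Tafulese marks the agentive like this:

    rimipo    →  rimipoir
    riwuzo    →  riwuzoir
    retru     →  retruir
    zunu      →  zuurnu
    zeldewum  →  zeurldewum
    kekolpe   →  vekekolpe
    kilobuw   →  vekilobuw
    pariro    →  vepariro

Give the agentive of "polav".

vepolav

retru and zunu both end in -u yet inflect differently (retruir, zuurnu), so the final letter is not what conditions the rule; the first letter is.
"polav" begins with p-. The one such stem in the data (pariro → vepariro) adds the prefix ve-, so the same rule applies.
So polav → vepolav.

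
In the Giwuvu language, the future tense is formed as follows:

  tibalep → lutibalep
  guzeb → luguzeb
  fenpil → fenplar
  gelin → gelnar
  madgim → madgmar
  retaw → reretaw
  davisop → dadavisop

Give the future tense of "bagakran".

tibalep and davisop both end in -p yet inflect differently (lutibalep, dadavisop), so the final letter is not what conditions the rule; the last vowel is.
"bagakran" has last vowel 'a'. The one such stem in the data (retaw → reretaw) repeats the first consonant+vowel as a prefix (as does davisop), so the same rule applies.
So bagakran → babagakran.

babagakran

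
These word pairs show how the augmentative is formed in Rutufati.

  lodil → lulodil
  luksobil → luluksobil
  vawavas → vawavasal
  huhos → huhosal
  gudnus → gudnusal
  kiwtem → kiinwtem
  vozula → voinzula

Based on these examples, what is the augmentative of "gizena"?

vawavas and vozula both have last vowel 'a' yet inflect differently (vawavasal, voinzula), so the last vowel is not what conditions the rule; the final letter is.
"gizena" ends in -a. The one such stem in the data (vozula → voinzula) inserts -in- after the first vowel (as does kiwtem), so the same rule applies.
The other patterns: stems ending in -l add the prefix lu-; stems ending in -s add -al.
So gizena → giinzena.

giinzena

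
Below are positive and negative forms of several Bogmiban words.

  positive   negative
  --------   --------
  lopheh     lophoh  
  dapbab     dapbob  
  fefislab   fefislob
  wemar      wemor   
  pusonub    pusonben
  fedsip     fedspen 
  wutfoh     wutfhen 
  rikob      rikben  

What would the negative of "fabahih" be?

fabahhen

dapbab and pusonub both end in -b yet inflect differently (dapbob, pusonben), so the final letter is not what conditions the rule; the last vowel is.
"fabahih" has last vowel 'i'. The one such stem in the data (fedsip → fedspen) deletes the last vowel and adds -en (as do pusonub, wutfoh), so the same rule applies.
The other pattern: stems whose last vowel is 'a' or 'e' change the last vowel to 'o'.
So fabahih → fabahhen.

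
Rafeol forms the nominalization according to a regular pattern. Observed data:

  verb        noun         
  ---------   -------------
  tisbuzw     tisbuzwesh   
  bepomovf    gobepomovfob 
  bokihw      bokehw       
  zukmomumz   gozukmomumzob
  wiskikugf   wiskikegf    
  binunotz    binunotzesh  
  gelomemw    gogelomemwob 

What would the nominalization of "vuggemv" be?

gelomemw and bokihw both end in -w yet inflect differently (gogelomemwob, bokehw), so the final letter is not what conditions the rule; the second-to-last letter is.
"vuggemv" has second-to-last letter 'm'. The stems whose second-to-last letter is 'm' (zukmomumz → gozukmomumzob, gelomemw → gogelomemwob) add go- … -ob around the stem.
The other patterns: stems whose second-to-last letter is 'g' or 'h' change the last vowel to 'e'; stems whose second-to-last letter is 't' or 'z' add -esh.
So vuggemv → govuggemvob.

govuggemvob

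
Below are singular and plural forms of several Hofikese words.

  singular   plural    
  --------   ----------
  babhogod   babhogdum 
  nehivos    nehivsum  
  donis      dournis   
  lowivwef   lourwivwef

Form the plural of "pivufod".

pivufdum

nehivos and donis both end in -s yet inflect differently (nehivsum, dournis), so the final letter is not what conditions the rule; the last vowel is.
"pivufod" has last vowel 'o'. The stems whose last vowel is 'o' (nehivos → nehivsum, babhogod → babhogdum) delete the last vowel and add -um.
The other pattern: stems whose last vowel is 'e' or 'i' insert -ur- after the first vowel.
So pivufod → pivufdum.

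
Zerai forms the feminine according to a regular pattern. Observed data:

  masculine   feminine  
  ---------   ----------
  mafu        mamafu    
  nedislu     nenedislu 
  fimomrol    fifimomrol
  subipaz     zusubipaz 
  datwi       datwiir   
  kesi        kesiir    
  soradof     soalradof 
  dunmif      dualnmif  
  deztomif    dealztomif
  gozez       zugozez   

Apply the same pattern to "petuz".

"petuz" ends in -z. The stems ending in -z (gozez → zugozez, subipaz → zusubipaz) add the prefix zu-.
The other patterns: stems ending in -i add -ir; stems ending in -f insert -al- after the first vowel; stems ending in -l or -u repeat the first consonant+vowel as a prefix.
So petuz → zupetuz.

zupetuz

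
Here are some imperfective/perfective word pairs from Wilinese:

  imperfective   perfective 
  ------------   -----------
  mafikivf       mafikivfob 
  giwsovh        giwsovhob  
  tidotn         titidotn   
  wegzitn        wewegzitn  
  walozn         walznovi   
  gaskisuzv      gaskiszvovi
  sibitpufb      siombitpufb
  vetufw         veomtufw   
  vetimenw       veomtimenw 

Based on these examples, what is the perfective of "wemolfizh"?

"wemolfizh" has second-to-last letter 'z'. The stems whose second-to-last letter is 'z' (walozn → walznovi, gaskisuzv → gaskiszvovi) delete the last vowel and add -ovi.
The other patterns: stems whose second-to-last letter is 'v' add -ob; stems whose second-to-last letter is 't' repeat the first consonant+vowel as a prefix; stems whose second-to-last letter is 'f' or 'n' insert -om- after the first vowel.
So wemolfizh → wemolfzhovi.

wemolfzhovi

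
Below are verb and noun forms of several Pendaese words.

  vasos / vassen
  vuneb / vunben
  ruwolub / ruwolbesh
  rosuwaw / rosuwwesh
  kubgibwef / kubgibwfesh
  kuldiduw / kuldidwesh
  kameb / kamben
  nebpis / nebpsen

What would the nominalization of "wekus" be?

"wekus" has 2 vowels. The stems with 2 vowels (vuneb → vunben, nebpis → nebpsen, kameb → kamben) delete the last vowel and add -en.
So wekus → weksen.

weksen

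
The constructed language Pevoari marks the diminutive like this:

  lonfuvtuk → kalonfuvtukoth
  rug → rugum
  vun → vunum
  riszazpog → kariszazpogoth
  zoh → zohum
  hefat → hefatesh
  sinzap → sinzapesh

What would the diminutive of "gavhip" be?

gavhipesh

"gavhip" has 2 vowels. The stems with 2 vowels (hefat → hefatesh, sinzap → sinzapesh) add -esh.
The other patterns: stems with 1 vowel add -um; stems with 3 vowels add ka- … -oth around the stem.
So gavhip → gavhipesh.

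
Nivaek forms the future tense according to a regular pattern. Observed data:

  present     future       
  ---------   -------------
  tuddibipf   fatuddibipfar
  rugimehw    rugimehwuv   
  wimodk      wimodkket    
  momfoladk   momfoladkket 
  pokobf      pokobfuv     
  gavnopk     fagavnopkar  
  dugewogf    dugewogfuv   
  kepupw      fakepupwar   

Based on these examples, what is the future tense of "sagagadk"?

wimodk and gavnopk both end in -k yet inflect differently (wimodkket, fagavnopkar), so the final letter is not what conditions the rule; the second-to-last letter is.
"sagagadk" has second-to-last letter 'd'. The stems whose second-to-last letter is 'd' (wimodk → wimodkket, momfoladk → momfoladkket) double the final consonant and add -et.
So sagagadk → sagagadkket.

sagagadkket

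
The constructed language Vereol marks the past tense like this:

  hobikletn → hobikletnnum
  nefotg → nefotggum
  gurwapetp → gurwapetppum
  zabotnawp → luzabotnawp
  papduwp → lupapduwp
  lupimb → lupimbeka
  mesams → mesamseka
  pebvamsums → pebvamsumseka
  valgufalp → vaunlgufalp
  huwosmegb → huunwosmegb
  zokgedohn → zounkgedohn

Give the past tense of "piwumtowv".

gurwapetp and zabotnawp both end in -p yet inflect differently (gurwapetppum, luzabotnawp), so the final letter is not what conditions the rule; the second-to-last letter is.
"piwumtowv" has second-to-last letter 'w'. The stems whose second-to-last letter is 'w' (zabotnawp → luzabotnawp, papduwp → lupapduwp) add the prefix lu-.
So piwumtowv → lupiwumtowv.

lupiwumtowv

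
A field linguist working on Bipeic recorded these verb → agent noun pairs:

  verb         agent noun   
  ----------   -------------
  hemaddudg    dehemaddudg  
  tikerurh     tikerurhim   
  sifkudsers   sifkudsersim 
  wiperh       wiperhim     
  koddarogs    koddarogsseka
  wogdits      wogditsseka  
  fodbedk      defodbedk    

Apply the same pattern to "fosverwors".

sifkudsers and koddarogs both end in -s yet inflect differently (sifkudsersim, koddarogsseka), so the final letter is not what conditions the rule; the second-to-last letter is.
"fosverwors" has second-to-last letter 'r'. The stems whose second-to-last letter is 'r' (tikerurh → tikerurhim, wiperh → wiperhim, sifkudsers → sifkudsersim) add -im.
The other patterns: stems whose second-to-last letter is 'd' add the prefix de-; stems whose second-to-last letter is 'g' or 't' double the final consonant and add -eka.
So fosverwors → fosverworsim.

fosverworsim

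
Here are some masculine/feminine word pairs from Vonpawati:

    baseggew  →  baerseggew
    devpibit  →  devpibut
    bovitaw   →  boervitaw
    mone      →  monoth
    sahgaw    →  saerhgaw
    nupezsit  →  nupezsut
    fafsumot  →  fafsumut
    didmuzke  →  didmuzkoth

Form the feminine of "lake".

"lake" ends in -e. The stems ending in -e (didmuzke → didmuzkoth, mone → monoth) drop the final letter and add -oth.
So lake → lakoth.

lakoth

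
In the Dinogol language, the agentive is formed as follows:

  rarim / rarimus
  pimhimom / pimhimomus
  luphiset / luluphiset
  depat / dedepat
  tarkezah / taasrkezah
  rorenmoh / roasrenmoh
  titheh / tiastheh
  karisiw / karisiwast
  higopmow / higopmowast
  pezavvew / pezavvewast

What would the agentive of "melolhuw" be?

melolhuwast

depat and tarkezah both have last vowel 'a' yet inflect differently (dedepat, taasrkezah), so the last vowel is not what conditions the rule; the final letter is.
"melolhuw" ends in -w. The stems ending in -w (karisiw → karisiwast, higopmow → higopmowast, pezavvew → pezavvewast) add -ast.
So melolhuw → melolhuwast.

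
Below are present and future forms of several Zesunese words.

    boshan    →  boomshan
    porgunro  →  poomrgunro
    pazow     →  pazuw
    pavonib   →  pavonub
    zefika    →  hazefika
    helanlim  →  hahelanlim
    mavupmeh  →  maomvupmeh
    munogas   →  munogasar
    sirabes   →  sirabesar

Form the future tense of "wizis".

wizisar

"wizis" ends in -s. The stems ending in -s (munogas → munogasar, sirabes → sirabesar) add -ar.
So wizis → wizisar.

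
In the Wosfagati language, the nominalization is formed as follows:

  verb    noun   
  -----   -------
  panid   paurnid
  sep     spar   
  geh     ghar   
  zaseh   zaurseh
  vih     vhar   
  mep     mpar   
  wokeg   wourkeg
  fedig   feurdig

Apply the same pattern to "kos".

"kos" has 1 vowel. The stems with 1 vowel (geh → ghar, vih → vhar, sep → spar) delete the last vowel and add -ar.
The other pattern: stems with 2 vowels insert -ur- after the first vowel.
So kos → ksar.

ksar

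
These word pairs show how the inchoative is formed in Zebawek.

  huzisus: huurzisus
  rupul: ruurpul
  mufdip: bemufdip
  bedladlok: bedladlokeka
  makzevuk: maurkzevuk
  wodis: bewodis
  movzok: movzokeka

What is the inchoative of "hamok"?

hamokeka

huzisus and wodis both end in -s yet inflect differently (huurzisus, bewodis), so the final letter is not what conditions the rule; the last vowel is.
"hamok" has last vowel 'o'. The stems whose last vowel is 'o' (bedladlok → bedladlokeka, movzok → movzokeka) add -eka.
The other patterns: stems whose last vowel is 'u' insert -ur- after the first vowel; stems whose last vowel is 'i' add the prefix be-.
So hamok → hamokeka.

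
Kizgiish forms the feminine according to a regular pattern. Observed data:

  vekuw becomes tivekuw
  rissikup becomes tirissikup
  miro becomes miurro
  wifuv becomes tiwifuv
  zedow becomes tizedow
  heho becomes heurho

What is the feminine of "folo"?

"folo" ends in -o. The stems ending in -o (heho → heurho, miro → miurro) insert -ur- after the first vowel.
The other pattern: stems ending in -p, -v or -w add the prefix ti-.
So folo → fourlo.

fourlo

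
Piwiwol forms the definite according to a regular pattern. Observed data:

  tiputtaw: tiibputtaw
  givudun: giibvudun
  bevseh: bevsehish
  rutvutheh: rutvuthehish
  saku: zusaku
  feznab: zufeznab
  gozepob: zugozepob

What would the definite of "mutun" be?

givudun and saku both have last vowel 'u' yet inflect differently (giibvudun, zusaku), so the last vowel is not what conditions the rule; the final letter is.
"mutun" ends in -n. The one such stem in the data (givudun → giibvudun) inserts -ib- after the first vowel (as does tiputtaw), so the same rule applies.
So mutun → muibtun.

muibtun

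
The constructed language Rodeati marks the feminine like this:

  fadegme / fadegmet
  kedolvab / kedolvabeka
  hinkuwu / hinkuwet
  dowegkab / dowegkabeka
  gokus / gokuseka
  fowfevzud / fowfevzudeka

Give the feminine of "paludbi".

"paludbi" ends in a vowel. The stems ending in a vowel (fadegme → fadegmet, hinkuwu → hinkuwet) drop the final letter and add -et.
So paludbi → paludbet.

paludbet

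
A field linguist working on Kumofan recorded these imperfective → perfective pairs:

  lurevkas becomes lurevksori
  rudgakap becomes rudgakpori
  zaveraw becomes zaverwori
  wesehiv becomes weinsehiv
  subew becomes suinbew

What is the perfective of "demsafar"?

demsafrori

zaveraw and subew both end in -w yet inflect differently (zaverwori, suinbew), so the final letter is not what conditions the rule; the last vowel is.
"demsafar" has last vowel 'a'. The stems whose last vowel is 'a' (lurevkas → lurevksori, rudgakap → rudgakpori, zaveraw → zaverwori) delete the last vowel and add -ori.
So demsafar → demsafrori.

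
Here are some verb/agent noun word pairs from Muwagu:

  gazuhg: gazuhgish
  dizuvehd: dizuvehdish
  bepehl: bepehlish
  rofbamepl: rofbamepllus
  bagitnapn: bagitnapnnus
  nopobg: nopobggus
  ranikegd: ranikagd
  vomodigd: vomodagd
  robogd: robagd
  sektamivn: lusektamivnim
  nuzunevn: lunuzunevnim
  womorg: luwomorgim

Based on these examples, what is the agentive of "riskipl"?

riskipllus

bepehl and rofbamepl both end in -l yet inflect differently (bepehlish, rofbamepllus), so the final letter is not what conditions the rule; the second-to-last letter is.
"riskipl" has second-to-last letter 'p'. The stems whose second-to-last letter is 'p' (rofbamepl → rofbamepllus, bagitnapn → bagitnapnnus) double the final consonant and add -us.
So riskipl → riskipllus.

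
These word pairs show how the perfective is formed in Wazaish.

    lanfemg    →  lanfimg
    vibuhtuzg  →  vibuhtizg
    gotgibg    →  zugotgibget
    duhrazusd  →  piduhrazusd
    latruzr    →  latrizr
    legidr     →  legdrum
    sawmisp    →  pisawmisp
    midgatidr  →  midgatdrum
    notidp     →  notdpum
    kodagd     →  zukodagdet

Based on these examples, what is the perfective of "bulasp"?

pibulasp

"bulasp" has second-to-last letter 's'. The stems whose second-to-last letter is 's' (duhrazusd → piduhrazusd, sawmisp → pisawmisp) add the prefix pi-.
So bulasp → pibulasp.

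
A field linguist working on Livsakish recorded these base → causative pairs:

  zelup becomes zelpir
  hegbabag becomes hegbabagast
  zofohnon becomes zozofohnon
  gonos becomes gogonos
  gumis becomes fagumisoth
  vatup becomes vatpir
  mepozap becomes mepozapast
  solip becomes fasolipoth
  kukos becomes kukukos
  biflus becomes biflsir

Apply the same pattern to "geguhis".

mepozap and solip both end in -p yet inflect differently (mepozapast, fasolipoth), so the final letter is not what conditions the rule; the last vowel is.
"geguhis" has last vowel 'i'. The stems whose last vowel is 'i' (solip → fasolipoth, gumis → fagumisoth) add fa- … -oth around the stem.
So geguhis → fageguhisoth.

fageguhisoth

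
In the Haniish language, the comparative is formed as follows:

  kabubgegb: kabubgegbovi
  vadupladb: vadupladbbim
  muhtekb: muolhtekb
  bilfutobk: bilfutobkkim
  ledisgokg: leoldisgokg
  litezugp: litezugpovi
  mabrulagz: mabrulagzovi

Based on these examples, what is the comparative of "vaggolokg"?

vadupladb and kabubgegb both end in -b yet inflect differently (vadupladbbim, kabubgegbovi), so the final letter is not what conditions the rule; the second-to-last letter is.
"vaggolokg" has second-to-last letter 'k'. The stems whose second-to-last letter is 'k' (muhtekb → muolhtekb, ledisgokg → leoldisgokg) insert -ol- after the first vowel.
So vaggolokg → vaolggolokg.

vaolggolokg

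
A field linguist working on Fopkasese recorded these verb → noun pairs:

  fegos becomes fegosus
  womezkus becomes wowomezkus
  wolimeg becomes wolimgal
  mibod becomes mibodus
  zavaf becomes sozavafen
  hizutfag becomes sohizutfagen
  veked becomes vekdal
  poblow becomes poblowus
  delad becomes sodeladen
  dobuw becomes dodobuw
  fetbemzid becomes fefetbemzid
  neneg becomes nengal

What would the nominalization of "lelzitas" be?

hizutfag and neneg both end in -g yet inflect differently (sohizutfagen, nengal), so the final letter is not what conditions the rule; the last vowel is.
"lelzitas" has last vowel 'a'. The stems whose last vowel is 'a' (zavaf → sozavafen, hizutfag → sohizutfagen, delad → sodeladen) add so- … -en around the stem.
The other patterns: stems whose last vowel is 'e' delete the last vowel and add -al; stems whose last vowel is 'o' add -us; stems whose last vowel is 'i' or 'u' repeat the first consonant+vowel as a prefix.
So lelzitas → solelzitasen.

solelzitasen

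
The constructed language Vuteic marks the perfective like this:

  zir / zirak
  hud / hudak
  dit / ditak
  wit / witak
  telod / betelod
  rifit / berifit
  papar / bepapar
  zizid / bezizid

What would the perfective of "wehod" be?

bewehod

hud and telod both end in -d yet inflect differently (hudak, betelod), so the final letter is not what conditions the rule; the number of vowels is.
"wehod" has 2 vowels. The stems with 2 vowels (telod → betelod, rifit → berifit, papar → bepapar) add the prefix be-.
The other pattern: stems with 1 vowel add -ak.
So wehod → bewehod.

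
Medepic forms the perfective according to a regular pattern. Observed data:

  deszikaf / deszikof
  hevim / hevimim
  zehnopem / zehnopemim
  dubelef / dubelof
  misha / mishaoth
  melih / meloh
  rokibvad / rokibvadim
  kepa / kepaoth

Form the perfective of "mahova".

kepa and deszikaf both have last vowel 'a' yet inflect differently (kepaoth, deszikof), so the last vowel is not what conditions the rule; the final letter is.
"mahova" ends in -a. The stems ending in -a (kepa → kepaoth, misha → mishaoth) add -oth.
The other patterns: stems ending in -f or -h change the last vowel to 'o'; stems ending in -d or -m add -im.
So mahova → mahovaoth.

mahovaoth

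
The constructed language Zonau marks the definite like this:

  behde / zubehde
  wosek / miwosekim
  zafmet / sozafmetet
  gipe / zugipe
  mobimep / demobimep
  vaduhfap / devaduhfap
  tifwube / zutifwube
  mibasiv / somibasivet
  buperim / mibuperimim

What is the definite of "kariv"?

sokarivet

"kariv" ends in -v. The one such stem in the data (mibasiv → somibasivet) adds so- … -et around the stem, so the same rule applies.
The other patterns: stems ending in -p add the prefix de-; stems ending in -k or -m add mi- … -im around the stem; stems ending in -e add the prefix zu-.
So kariv → sokarivet.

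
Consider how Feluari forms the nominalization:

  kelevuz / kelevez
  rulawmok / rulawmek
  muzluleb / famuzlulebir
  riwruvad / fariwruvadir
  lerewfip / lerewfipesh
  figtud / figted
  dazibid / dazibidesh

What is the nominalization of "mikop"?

dazibid and riwruvad both end in -d yet inflect differently (dazibidesh, fariwruvadir), so the final letter is not what conditions the rule; the last vowel is.
"mikop" has last vowel 'o'. The one such stem in the data (rulawmok → rulawmek) changes the last vowel to 'e' (as do kelevuz, figtud), so the same rule applies.
So mikop → mikep.

mikep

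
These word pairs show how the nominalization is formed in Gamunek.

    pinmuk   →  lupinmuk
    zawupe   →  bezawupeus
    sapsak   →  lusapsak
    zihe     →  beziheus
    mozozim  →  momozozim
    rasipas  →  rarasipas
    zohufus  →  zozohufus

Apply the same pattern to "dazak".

ludazak

sapsak and rasipas both have last vowel 'a' yet inflect differently (lusapsak, rarasipas), so the last vowel is not what conditions the rule; the final letter is.
"dazak" ends in -k. The stems ending in -k (pinmuk → lupinmuk, sapsak → lusapsak) add the prefix lu-.
So dazak → ludazak.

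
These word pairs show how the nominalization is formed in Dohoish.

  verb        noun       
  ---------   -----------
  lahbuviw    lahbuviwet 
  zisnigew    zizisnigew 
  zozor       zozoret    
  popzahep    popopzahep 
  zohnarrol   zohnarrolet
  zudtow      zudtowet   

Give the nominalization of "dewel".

zisnigew and zudtow both end in -w yet inflect differently (zizisnigew, zudtowet), so the final letter is not what conditions the rule; the last vowel is.
"dewel" has last vowel 'e'. The stems whose last vowel is 'e' (popzahep → popopzahep, zisnigew → zizisnigew) repeat the first consonant+vowel as a prefix.
The other pattern: stems whose last vowel is 'i' or 'o' add -et.
So dewel → dedewel.

dedewel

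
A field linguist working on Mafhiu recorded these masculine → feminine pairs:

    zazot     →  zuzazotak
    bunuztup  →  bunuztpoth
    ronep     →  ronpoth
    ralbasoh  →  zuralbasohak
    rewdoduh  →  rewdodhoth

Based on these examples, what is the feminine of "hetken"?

"hetken" has last vowel 'e'. The one such stem in the data (ronep → ronpoth) deletes the last vowel and adds -oth (as do rewdoduh, bunuztup), so the same rule applies.
The other pattern: stems whose last vowel is 'o' add zu- … -ak around the stem.
So hetken → hetknoth.

hetknoth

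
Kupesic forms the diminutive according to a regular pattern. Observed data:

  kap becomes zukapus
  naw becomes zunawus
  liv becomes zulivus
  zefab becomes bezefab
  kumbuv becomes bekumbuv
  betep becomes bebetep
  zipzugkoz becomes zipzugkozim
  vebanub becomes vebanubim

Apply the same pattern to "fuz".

liv and kumbuv both end in -v yet inflect differently (zulivus, bekumbuv), so the final letter is not what conditions the rule; the number of vowels is.
"fuz" has 1 vowel. The stems with 1 vowel (kap → zukapus, naw → zunawus, liv → zulivus) add zu- … -us around the stem.
So fuz → zufuzus.

zufuzus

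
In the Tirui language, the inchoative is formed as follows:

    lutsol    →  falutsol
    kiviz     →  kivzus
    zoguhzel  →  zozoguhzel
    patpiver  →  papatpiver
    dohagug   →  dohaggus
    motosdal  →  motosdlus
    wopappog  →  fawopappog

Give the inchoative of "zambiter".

zazambiter

zoguhzel and lutsol both end in -l yet inflect differently (zozoguhzel, falutsol), so the final letter is not what conditions the rule; the last vowel is.
"zambiter" has last vowel 'e'. The stems whose last vowel is 'e' (patpiver → papatpiver, zoguhzel → zozoguhzel) repeat the first consonant+vowel as a prefix.
The other patterns: stems whose last vowel is 'o' add the prefix fa-; stems whose last vowel is 'a', 'i' or 'u' delete the last vowel and add -us.
So zambiter → zazambiter.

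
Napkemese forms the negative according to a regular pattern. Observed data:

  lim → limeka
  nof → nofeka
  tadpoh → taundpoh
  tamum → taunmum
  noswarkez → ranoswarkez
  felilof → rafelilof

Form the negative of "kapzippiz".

rakapzippiz

"kapzippiz" has 3 vowels. The stems with 3 vowels (noswarkez → ranoswarkez, felilof → rafelilof) add the prefix ra-.
So kapzippiz → rakapzippiz.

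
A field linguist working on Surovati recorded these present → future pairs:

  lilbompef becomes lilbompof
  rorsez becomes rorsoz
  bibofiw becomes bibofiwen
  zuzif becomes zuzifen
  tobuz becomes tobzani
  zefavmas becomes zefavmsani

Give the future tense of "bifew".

"bifew" has last vowel 'e'. The stems whose last vowel is 'e' (lilbompef → lilbompof, rorsez → rorsoz) change the last vowel to 'o'.
The other patterns: stems whose last vowel is 'i' add -en; stems whose last vowel is 'a' or 'u' delete the last vowel and add -ani.
So bifew → bifow.

bifow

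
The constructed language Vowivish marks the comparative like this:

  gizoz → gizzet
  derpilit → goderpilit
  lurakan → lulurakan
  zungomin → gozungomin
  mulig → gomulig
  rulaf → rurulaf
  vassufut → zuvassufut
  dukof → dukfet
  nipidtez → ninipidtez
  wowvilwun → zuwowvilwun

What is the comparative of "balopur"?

"balopur" has last vowel 'u'. The stems whose last vowel is 'u' (vassufut → zuvassufut, wowvilwun → zuwowvilwun) add the prefix zu-.
The other patterns: stems whose last vowel is 'i' add the prefix go-; stems whose last vowel is 'a' or 'e' repeat the first consonant+vowel as a prefix; stems whose last vowel is 'o' delete the last vowel and add -et.
So balopur → zubalopur.

zubalopur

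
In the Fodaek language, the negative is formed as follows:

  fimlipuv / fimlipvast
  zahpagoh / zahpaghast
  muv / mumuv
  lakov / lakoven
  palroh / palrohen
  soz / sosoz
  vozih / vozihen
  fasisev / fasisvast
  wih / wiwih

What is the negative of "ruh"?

"ruh" has 1 vowel. The stems with 1 vowel (wih → wiwih, muv → mumuv, soz → sosoz) repeat the first consonant+vowel as a prefix.
The other patterns: stems with 2 vowels add -en; stems with 3 vowels delete the last vowel and add -ast.
So ruh → ruruh.

ruruh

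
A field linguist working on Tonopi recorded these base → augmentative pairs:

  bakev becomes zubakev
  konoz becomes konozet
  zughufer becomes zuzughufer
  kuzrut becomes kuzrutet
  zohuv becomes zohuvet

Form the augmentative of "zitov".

zitovet

"zitov" has last vowel 'o'. The one such stem in the data (konoz → konozet) adds -et, so the same rule applies.
The other pattern: stems whose last vowel is 'e' add the prefix zu-.
So zitov → zitovet.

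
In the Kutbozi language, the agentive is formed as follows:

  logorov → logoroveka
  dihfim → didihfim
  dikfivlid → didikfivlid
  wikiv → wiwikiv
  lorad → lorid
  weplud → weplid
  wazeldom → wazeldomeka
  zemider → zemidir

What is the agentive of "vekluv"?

"vekluv" has last vowel 'u'. The one such stem in the data (weplud → weplid) changes the last vowel to 'i' (as do lorad, zemider), so the same rule applies.
So vekluv → vekliv.

vekliv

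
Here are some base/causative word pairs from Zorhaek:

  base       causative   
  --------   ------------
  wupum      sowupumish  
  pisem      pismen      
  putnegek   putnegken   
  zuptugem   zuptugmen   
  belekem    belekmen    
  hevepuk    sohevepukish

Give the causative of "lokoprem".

belekem and wupum both end in -m yet inflect differently (belekmen, sowupumish), so the final letter is not what conditions the rule; the last vowel is.
"lokoprem" has last vowel 'e'. The stems whose last vowel is 'e' (putnegek → putnegken, belekem → belekmen, zuptugem → zuptugmen) delete the last vowel and add -en.
The other pattern: stems whose last vowel is 'u' add so- … -ish around the stem.
So lokoprem → lokoprmen.

lokoprmen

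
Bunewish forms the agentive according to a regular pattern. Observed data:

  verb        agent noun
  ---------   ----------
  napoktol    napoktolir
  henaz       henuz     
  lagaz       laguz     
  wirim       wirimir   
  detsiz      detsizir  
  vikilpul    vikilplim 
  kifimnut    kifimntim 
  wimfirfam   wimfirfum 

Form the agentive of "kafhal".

"kafhal" has last vowel 'a'. The stems whose last vowel is 'a' (wimfirfam → wimfirfum, henaz → henuz, lagaz → laguz) change the last vowel to 'u'.
The other patterns: stems whose last vowel is 'i' or 'o' add -ir; stems whose last vowel is 'u' delete the last vowel and add -im.
So kafhal → kafhul.

kafhul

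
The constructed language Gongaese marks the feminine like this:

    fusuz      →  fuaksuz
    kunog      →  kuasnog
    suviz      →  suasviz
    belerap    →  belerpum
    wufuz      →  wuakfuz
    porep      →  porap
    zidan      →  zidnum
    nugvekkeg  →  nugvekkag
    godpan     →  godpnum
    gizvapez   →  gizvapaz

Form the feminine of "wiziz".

"wiziz" has last vowel 'i'. The one such stem in the data (suviz → suasviz) inserts -as- after the first vowel (as does kunog), so the same rule applies.
So wiziz → wiasziz.

wiasziz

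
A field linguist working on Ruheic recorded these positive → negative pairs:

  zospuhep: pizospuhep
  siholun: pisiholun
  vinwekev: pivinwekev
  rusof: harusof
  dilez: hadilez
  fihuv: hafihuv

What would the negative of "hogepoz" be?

vinwekev and fihuv both end in -v yet inflect differently (pivinwekev, hafihuv), so the final letter is not what conditions the rule; the number of vowels is.
"hogepoz" has 3 vowels. The stems with 3 vowels (zospuhep → pizospuhep, siholun → pisiholun, vinwekev → pivinwekev) add the prefix pi-.
The other pattern: stems with 2 vowels add the prefix ha-.
So hogepoz → pihogepoz.

pihogepoz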